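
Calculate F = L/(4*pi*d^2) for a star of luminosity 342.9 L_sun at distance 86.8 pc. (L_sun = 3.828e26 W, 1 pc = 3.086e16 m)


F = L / (4*pi*d^2) = 1.313e+29 / (4*pi*(2.679e+18)^2) = 1.456e-09

1.456e-09 W/m^2


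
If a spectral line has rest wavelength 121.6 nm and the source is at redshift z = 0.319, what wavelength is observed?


lam_obs = lam_emit * (1 + z) = 121.6 * (1 + 0.319) = 160.3904

160.3904 nm


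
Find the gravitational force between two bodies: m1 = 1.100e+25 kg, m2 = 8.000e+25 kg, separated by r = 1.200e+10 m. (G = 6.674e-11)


F = G*m1*m2/r^2 = 6.674e-11 * 1.100e+25 * 8.000e+25 / (1.200e+10)^2 = 6.674e-11 * 8.800e+50 / 1.440e+20 = 4.079e+20

4.079e+20 N


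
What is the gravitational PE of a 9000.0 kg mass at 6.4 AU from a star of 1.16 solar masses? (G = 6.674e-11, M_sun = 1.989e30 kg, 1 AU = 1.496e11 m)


M = 1.16 * 1.989e30 kg = 2.30724e+30 kg; r = 6.4 AU * 1.496e11 m/AU = 9.5744e+11 m. U = -GM*m/r = -(6.674e-11 * 2.30724e+30 * 9000.0) / 9.5744e+11 = -1.447e+12

-1.447e+12 J


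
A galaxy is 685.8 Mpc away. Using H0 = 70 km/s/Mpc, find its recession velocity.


v = H0 * d = 70 * 685.8 = 48006.0

48006.0 km/s


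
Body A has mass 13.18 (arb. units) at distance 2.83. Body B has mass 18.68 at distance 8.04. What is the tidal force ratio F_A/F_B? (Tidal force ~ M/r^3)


Ratio = (M1/r1^3) / (M2/r2^3) = (13.18/2.83^3) / (18.68/8.04^3) = 16.1788

16.1788


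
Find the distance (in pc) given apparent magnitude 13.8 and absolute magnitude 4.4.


d = 10^((m - M + 5)/5) = 10^((13.8 - 4.4 + 5)/5) = 758.5776

758.5776 pc


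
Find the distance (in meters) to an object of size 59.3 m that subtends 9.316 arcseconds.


D = size / theta_rad, theta_rad = 9.316 * pi/(180*3600) = 4.517e-05, D = 1.313e+06

1.313e+06 m


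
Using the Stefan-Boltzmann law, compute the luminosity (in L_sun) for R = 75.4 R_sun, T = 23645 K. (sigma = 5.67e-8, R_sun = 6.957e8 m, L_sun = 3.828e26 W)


R = 75.4 * 6.957e8 m = 5.245578e+10 m. L = 4*pi*R^2*sigma*T^4 = 4*pi*(5.245578e+10)^2 * 5.67e-8 * 23645^4 = 6.128255939e+32 W. L/L_sun = 6.128255939e+32 / 3.828e26 = 1.601e+06

1.601e+06 L_sun


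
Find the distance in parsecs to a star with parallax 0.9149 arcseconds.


d = 1/p = 1/0.9149 = 1.093

1.093 pc


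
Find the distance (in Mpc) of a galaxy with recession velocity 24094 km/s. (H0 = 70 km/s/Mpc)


d = v / H0 = 24094 / 70 = 344.2

344.2 Mpc


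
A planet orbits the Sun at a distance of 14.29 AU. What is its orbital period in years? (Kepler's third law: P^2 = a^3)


P = a^(3/2) = 14.29^1.5 = 54.0192

54.0192 years


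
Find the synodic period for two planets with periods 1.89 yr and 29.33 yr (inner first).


1/P_syn = |1/P1 - 1/P2| = |1/1.89 - 1/29.33| => P_syn = 2.0202

2.0202 years


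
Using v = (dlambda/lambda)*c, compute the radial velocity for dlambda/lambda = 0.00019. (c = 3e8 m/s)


v = (dlambda/lambda) * c = 0.00019 * 3e8 = 57000.0

57000.0 m/s


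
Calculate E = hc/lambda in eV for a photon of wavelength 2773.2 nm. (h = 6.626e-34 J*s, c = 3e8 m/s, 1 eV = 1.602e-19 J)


E = hc/lambda = 6.626e-34 * 3e8 / 2.773e-06 = 7.168e-20 J = 0.4474 eV

0.4474 eV


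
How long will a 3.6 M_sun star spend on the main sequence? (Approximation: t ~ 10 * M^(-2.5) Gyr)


t = 10 * M^(-2.5) = 10 * 3.6^(-2.5) = 0.4067

0.4067 Gyr


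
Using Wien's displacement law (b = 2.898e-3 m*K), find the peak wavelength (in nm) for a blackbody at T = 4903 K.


lam_max = b / T = 2.898e-3 / 4903 = 5.911e-07 m = 591.0667 nm

591.0667 nm


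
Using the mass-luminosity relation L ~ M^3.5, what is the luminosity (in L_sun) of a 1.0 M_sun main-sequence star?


L/L_sun = (M/M_sun)^3.5 = 1.0^3.5 = 1.0

1.0 L_sun


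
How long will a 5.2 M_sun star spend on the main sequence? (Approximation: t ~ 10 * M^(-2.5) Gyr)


t = 10 * M^(-2.5) = 10 * 5.2^(-2.5) = 0.1622

0.1622 Gyr


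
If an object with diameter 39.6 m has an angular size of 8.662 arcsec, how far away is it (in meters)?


D = size / theta_rad, theta_rad = 8.662 * pi/(180*3600) = 4.199e-05, D = 942979.2574

942979.2574 m


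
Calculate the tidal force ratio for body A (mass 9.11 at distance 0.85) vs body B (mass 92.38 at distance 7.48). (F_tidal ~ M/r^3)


Ratio = (M1/r1^3) / (M2/r2^3) = (9.11/0.85^3) / (92.38/7.48^3) = 67.203

67.203


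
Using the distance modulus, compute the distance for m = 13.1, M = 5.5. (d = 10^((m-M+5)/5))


d = 10^((m - M + 5)/5) = 10^((13.1 - 5.5 + 5)/5) = 331.1311

331.1311 pc


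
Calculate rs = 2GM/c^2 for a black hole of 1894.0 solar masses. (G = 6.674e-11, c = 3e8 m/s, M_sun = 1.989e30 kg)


M = 1894.0 * 1.989e30 kg = 3.767166e+33 kg. rs = 2GM/c^2 = 2 * 6.674e-11 * 3.767166e+33 / (3e8)^2 = 5.587e+06

5.587e+06 m


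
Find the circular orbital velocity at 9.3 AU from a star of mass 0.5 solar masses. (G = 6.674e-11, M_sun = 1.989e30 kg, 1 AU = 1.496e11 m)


v = sqrt(GM/r) = sqrt(6.674e-11 * 9.945e+29 / 1.391e+12) = 6906.9804

6906.9804 m/s


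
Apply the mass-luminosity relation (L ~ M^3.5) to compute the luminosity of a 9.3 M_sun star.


L/L_sun = (M/M_sun)^3.5 = 9.3^3.5 = 2452.9592

2452.9592 L_sun


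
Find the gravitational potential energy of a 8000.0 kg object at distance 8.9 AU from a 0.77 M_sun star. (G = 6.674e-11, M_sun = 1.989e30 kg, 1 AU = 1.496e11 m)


M = 0.77 * 1.989e30 kg = 1.53153e+30 kg; r = 8.9 AU * 1.496e11 m/AU = 1.33144e+12 m. U = -GM*m/r = -(6.674e-11 * 1.53153e+30 * 8000.0) / 1.33144e+12 = -6.142e+11

-6.142e+11 J


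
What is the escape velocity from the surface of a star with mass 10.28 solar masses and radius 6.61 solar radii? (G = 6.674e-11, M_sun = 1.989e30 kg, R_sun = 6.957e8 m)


M = 10.28 * 1.989e30 kg = 2.044692e+31 kg; R = 6.61 * 6.957e8 m = 4.598577e+09 m. v_esc = sqrt(2GM/R) = sqrt(2 * 6.674e-11 * 2.044692e+31 / 4.598577e+09) = 770389.4317

770389.4317 m/s


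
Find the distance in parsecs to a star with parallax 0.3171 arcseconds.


d = 1/p = 1/0.3171 = 3.1536

3.1536 pc


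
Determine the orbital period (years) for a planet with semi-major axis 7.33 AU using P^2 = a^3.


P = a^(3/2) = 7.33^1.5 = 19.8452

19.8452 years


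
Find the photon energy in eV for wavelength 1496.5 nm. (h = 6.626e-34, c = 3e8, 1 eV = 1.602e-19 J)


E = hc/lambda = 6.626e-34 * 3e8 / 1.497e-06 = 1.328e-19 J = 0.8292 eV

0.8292 eV


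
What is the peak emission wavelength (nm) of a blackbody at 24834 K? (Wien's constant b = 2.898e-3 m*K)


lam_max = b / T = 2.898e-3 / 24834 = 1.167e-07 m = 116.6949 nm

116.6949 nm


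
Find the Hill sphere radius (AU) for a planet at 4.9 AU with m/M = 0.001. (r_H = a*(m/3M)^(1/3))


r_H = a * (m/3M)^(1/3) = 4.9 * (0.001/3)^(1/3) = 0.3397

0.3397 AU


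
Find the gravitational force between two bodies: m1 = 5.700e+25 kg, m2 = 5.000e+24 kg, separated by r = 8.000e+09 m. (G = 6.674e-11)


F = G*m1*m2/r^2 = 6.674e-11 * 5.700e+25 * 5.000e+24 / (8.000e+09)^2 = 6.674e-11 * 2.850e+50 / 6.400e+19 = 2.972e+20

2.972e+20 N


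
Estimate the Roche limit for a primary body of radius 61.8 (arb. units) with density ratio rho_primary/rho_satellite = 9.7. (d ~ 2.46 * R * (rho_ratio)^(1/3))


d_Roche = 2.46 * 61.8 * 9.7^(1/3) = 324.2257

324.2257


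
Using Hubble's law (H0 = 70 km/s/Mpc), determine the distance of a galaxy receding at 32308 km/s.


d = v / H0 = 32308 / 70 = 461.5429

461.5429 Mpc


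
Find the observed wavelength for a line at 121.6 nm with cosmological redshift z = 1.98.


lam_obs = lam_emit * (1 + z) = 121.6 * (1 + 1.98) = 362.368

362.368 nm


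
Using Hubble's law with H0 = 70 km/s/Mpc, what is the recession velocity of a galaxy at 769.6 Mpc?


v = H0 * d = 70 * 769.6 = 53872.0

53872.0 km/s


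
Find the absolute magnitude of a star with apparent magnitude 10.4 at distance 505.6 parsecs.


M = m - 5*log10(d) + 5 = 10.4 - 5*log10(505.6) + 5 = 1.881

1.881


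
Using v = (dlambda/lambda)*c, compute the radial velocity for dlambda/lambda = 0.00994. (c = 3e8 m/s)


v = (dlambda/lambda) * c = 0.00994 * 3e8 = 2.982e+06

2.982e+06 m/s


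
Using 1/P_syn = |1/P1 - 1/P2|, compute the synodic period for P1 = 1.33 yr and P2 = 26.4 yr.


1/P_syn = |1/P1 - 1/P2| = |1/1.33 - 1/26.4| => P_syn = 1.4006

1.4006 years


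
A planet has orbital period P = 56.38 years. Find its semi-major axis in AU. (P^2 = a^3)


a = P^(2/3) = 56.38^(2/3) = 14.7034

14.7034 AU


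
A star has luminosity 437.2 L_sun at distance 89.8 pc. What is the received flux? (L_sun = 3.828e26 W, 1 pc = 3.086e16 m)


F = L / (4*pi*d^2) = 1.674e+29 / (4*pi*(2.771e+18)^2) = 1.734e-09

1.734e-09 W/m^2


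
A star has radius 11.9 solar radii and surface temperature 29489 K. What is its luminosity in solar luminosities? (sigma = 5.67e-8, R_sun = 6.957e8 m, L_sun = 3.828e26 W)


R = 11.9 * 6.957e8 m = 8.27883e+09 m. L = 4*pi*R^2*sigma*T^4 = 4*pi*(8.27883e+09)^2 * 5.67e-8 * 29489^4 = 3.692929648e+31 W. L/L_sun = 3.692929648e+31 / 3.828e26 = 96471.5164

96471.5164 L_sun


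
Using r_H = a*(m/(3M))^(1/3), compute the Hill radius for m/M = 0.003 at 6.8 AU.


r_H = a * (m/3M)^(1/3) = 6.8 * (0.003/3)^(1/3) = 0.68

0.68 AU


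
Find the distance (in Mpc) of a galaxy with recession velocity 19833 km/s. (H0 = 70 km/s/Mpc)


d = v / H0 = 19833 / 70 = 283.3286

283.3286 Mpc


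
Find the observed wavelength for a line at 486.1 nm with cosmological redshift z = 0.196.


lam_obs = lam_emit * (1 + z) = 486.1 * (1 + 0.196) = 581.3756

581.3756 nm


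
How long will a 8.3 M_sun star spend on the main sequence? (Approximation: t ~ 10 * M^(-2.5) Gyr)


t = 10 * M^(-2.5) = 10 * 8.3^(-2.5) = 0.0504

0.0504 Gyr


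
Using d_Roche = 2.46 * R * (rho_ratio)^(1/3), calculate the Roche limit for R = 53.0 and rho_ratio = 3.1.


d_Roche = 2.46 * 53.0 * 3.1^(1/3) = 190.107

190.107


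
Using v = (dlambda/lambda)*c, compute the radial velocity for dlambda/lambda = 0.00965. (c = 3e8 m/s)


v = (dlambda/lambda) * c = 0.00965 * 3e8 = 2.895e+06

2.895e+06 m/s


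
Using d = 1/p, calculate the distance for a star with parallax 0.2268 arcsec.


d = 1/p = 1/0.2268 = 4.4092

4.4092 pc


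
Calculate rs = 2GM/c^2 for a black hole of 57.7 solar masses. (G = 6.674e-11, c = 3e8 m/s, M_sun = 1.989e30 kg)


M = 57.7 * 1.989e30 kg = 1.147653e+32 kg. rs = 2GM/c^2 = 2 * 6.674e-11 * 1.147653e+32 / (3e8)^2 = 170209.6916

170209.6916 m


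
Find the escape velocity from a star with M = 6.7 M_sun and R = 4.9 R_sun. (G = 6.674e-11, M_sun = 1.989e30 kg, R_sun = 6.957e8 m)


M = 6.7 * 1.989e30 kg = 1.33263e+31 kg; R = 4.9 * 6.957e8 m = 3.40893e+09 m. v_esc = sqrt(2GM/R) = sqrt(2 * 6.674e-11 * 1.33263e+31 / 3.40893e+09) = 722360.2676

722360.2676 m/s


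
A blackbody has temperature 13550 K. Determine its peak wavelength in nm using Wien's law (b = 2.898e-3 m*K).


lam_max = b / T = 2.898e-3 / 13550 = 2.139e-07 m = 213.8745 nm

213.8745 nm


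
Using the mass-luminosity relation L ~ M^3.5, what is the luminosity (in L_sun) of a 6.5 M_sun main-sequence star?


L/L_sun = (M/M_sun)^3.5 = 6.5^3.5 = 700.1591

700.1591 L_sun


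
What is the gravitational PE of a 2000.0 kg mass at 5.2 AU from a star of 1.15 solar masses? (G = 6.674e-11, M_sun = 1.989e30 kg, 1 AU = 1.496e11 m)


M = 1.15 * 1.989e30 kg = 2.28735e+30 kg; r = 5.2 AU * 1.496e11 m/AU = 7.7792e+11 m. U = -GM*m/r = -(6.674e-11 * 2.28735e+30 * 2000.0) / 7.7792e+11 = -3.925e+11

-3.925e+11 J


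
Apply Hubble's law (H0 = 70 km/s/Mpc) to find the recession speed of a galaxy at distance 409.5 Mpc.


v = H0 * d = 70 * 409.5 = 28665.0

28665.0 km/s


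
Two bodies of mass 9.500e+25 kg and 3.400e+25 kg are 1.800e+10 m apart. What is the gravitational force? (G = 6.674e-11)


F = G*m1*m2/r^2 = 6.674e-11 * 9.500e+25 * 3.400e+25 / (1.800e+10)^2 = 6.674e-11 * 3.230e+51 / 3.240e+20 = 6.653e+20

6.653e+20 N


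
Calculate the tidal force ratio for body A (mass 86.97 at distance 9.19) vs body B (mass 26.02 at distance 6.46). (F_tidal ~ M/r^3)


Ratio = (M1/r1^3) / (M2/r2^3) = (86.97/9.19^3) / (26.02/6.46^3) = 1.1609

1.1609


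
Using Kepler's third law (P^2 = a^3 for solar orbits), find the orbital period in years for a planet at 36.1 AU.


P = a^(3/2) = 36.1^1.5 = 216.9006

216.9006 years


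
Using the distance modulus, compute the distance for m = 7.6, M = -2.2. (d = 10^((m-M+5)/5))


d = 10^((m - M + 5)/5) = 10^((7.6 - -2.2 + 5)/5) = 912.0108

912.0108 pc


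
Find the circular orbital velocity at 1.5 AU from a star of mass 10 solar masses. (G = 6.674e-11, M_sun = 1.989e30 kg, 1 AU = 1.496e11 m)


v = sqrt(GM/r) = sqrt(6.674e-11 * 1.989e+31 / 2.244e+11) = 76912.8787

76912.8787 m/s


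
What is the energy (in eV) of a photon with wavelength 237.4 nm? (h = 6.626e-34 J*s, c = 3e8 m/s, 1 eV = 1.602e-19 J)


E = hc/lambda = 6.626e-34 * 3e8 / 2.374e-07 = 8.373e-19 J = 5.2267 eV

5.2267 eV


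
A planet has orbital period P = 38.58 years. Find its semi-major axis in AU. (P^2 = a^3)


a = P^(2/3) = 38.58^(2/3) = 11.4176

11.4176 AU


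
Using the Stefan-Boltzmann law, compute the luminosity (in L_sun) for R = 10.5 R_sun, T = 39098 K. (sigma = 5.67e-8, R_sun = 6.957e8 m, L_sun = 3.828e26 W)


R = 10.5 * 6.957e8 m = 7.30485e+09 m. L = 4*pi*R^2*sigma*T^4 = 4*pi*(7.30485e+09)^2 * 5.67e-8 * 39098^4 = 8.884514426e+31 W. L/L_sun = 8.884514426e+31 / 3.828e26 = 232092.8533

232092.8533 L_sun


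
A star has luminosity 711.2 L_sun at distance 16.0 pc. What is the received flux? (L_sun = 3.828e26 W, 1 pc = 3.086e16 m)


F = L / (4*pi*d^2) = 2.722e+29 / (4*pi*(4.938e+17)^2) = 8.886e-08

8.886e-08 W/m^2


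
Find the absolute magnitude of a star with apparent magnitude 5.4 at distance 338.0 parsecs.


M = m - 5*log10(d) + 5 = 5.4 - 5*log10(338.0) + 5 = -2.2446

-2.2446


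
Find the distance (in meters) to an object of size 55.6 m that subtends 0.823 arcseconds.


D = size / theta_rad, theta_rad = 0.823 * pi/(180*3600) = 3.990e-06, D = 1.393e+07

1.393e+07 m


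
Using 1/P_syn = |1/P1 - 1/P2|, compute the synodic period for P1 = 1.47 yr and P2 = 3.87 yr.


1/P_syn = |1/P1 - 1/P2| = |1/1.47 - 1/3.87| => P_syn = 2.3704

2.3704 years


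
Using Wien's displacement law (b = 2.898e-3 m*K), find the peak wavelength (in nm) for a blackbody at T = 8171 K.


lam_max = b / T = 2.898e-3 / 8171 = 3.547e-07 m = 354.669 nm

354.669 nm


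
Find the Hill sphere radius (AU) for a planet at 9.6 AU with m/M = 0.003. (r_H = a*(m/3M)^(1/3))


r_H = a * (m/3M)^(1/3) = 9.6 * (0.003/3)^(1/3) = 0.96

0.96 AU


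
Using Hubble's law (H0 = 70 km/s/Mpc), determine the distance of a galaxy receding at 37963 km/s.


d = v / H0 = 37963 / 70 = 542.3286

542.3286 Mpc


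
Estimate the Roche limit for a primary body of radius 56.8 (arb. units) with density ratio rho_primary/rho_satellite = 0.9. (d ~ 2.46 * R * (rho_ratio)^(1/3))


d_Roche = 2.46 * 56.8 * 0.9^(1/3) = 134.9059

134.9059


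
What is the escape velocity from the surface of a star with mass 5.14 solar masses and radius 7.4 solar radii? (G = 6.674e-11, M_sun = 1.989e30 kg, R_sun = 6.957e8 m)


M = 5.14 * 1.989e30 kg = 1.022346e+31 kg; R = 7.4 * 6.957e8 m = 5.14818e+09 m. v_esc = sqrt(2GM/R) = sqrt(2 * 6.674e-11 * 1.022346e+31 / 5.14818e+09) = 514849.3734

514849.3734 m/s


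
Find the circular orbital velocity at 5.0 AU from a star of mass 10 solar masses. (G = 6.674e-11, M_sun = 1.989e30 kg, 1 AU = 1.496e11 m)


v = sqrt(GM/r) = sqrt(6.674e-11 * 1.989e+31 / 7.480e+11) = 42126.9186

42126.9186 m/s


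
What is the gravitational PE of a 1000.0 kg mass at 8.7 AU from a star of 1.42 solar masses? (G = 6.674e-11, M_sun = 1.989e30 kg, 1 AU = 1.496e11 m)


M = 1.42 * 1.989e30 kg = 2.82438e+30 kg; r = 8.7 AU * 1.496e11 m/AU = 1.30152e+12 m. U = -GM*m/r = -(6.674e-11 * 2.82438e+30 * 1000.0) / 1.30152e+12 = -1.448e+11

-1.448e+11 J


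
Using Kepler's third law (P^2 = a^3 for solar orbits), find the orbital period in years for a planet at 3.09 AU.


P = a^(3/2) = 3.09^1.5 = 5.4317

5.4317 years


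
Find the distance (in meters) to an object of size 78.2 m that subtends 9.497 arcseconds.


D = size / theta_rad, theta_rad = 9.497 * pi/(180*3600) = 4.604e-05, D = 1.698e+06

1.698e+06 m


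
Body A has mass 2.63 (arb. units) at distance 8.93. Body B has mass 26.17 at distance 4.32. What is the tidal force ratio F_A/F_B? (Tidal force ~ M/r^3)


Ratio = (M1/r1^3) / (M2/r2^3) = (2.63/8.93^3) / (26.17/4.32^3) = 0.0114

0.0114


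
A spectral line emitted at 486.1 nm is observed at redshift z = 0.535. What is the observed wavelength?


lam_obs = lam_emit * (1 + z) = 486.1 * (1 + 0.535) = 746.1635

746.1635 nm


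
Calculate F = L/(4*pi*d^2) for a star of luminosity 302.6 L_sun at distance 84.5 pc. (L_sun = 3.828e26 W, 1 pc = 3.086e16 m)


F = L / (4*pi*d^2) = 1.158e+29 / (4*pi*(2.608e+18)^2) = 1.356e-09

1.356e-09 W/m^2


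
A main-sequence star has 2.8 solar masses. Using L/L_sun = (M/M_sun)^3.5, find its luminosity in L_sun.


L/L_sun = (M/M_sun)^3.5 = 2.8^3.5 = 36.7327

36.7327 L_sun


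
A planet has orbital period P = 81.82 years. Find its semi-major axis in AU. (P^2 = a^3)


a = P^(2/3) = 81.82^(2/3) = 18.8469

18.8469 AU


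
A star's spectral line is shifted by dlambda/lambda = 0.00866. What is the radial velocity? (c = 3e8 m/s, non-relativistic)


v = (dlambda/lambda) * c = 0.00866 * 3e8 = 2.598e+06

2.598e+06 m/s


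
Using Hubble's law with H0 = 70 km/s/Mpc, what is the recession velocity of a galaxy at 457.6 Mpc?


v = H0 * d = 70 * 457.6 = 32032.0

32032.0 km/s


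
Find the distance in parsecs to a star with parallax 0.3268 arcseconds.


d = 1/p = 1/0.3268 = 3.06

3.06 pc


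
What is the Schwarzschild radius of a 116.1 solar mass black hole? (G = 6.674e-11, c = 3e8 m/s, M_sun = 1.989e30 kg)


M = 116.1 * 1.989e30 kg = 2.309229e+32 kg. rs = 2GM/c^2 = 2 * 6.674e-11 * 2.309229e+32 / (3e8)^2 = 342484.3188

342484.3188 m


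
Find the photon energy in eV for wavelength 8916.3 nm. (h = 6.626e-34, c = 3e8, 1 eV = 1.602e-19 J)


E = hc/lambda = 6.626e-34 * 3e8 / 8.916e-06 = 2.229e-20 J = 0.1392 eV

0.1392 eV


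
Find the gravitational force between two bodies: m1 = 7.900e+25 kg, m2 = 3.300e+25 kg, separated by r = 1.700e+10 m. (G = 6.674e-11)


F = G*m1*m2/r^2 = 6.674e-11 * 7.900e+25 * 3.300e+25 / (1.700e+10)^2 = 6.674e-11 * 2.607e+51 / 2.890e+20 = 6.020e+20

6.020e+20 N


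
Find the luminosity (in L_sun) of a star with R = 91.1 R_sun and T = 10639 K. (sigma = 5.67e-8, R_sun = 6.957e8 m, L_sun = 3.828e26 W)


R = 91.1 * 6.957e8 m = 6.337827e+10 m. L = 4*pi*R^2*sigma*T^4 = 4*pi*(6.337827e+10)^2 * 5.67e-8 * 10639^4 = 3.666713007e+31 W. L/L_sun = 3.666713007e+31 / 3.828e26 = 95786.6512

95786.6512 L_sun


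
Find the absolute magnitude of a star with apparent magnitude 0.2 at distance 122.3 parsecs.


M = m - 5*log10(d) + 5 = 0.2 - 5*log10(122.3) + 5 = -5.2371

-5.2371


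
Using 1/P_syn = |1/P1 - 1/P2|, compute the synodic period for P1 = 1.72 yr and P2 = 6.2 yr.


1/P_syn = |1/P1 - 1/P2| = |1/1.72 - 1/6.2| => P_syn = 2.3804

2.3804 years


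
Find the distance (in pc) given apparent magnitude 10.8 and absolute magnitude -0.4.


d = 10^((m - M + 5)/5) = 10^((10.8 - -0.4 + 5)/5) = 1737.8008

1737.8008 pc


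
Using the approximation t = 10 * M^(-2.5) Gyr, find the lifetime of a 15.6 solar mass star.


t = 10 * M^(-2.5) = 10 * 15.6^(-2.5) = 0.0104

0.0104 Gyr


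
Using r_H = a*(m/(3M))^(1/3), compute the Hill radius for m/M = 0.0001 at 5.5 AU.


r_H = a * (m/3M)^(1/3) = 5.5 * (0.0001/3)^(1/3) = 0.177

0.177 AU


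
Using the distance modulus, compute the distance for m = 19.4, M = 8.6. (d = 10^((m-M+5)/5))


d = 10^((m - M + 5)/5) = 10^((19.4 - 8.6 + 5)/5) = 1445.4398

1445.4398 pc


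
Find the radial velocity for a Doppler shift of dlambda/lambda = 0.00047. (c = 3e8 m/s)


v = (dlambda/lambda) * c = 0.00047 * 3e8 = 141000.0

141000.0 m/s


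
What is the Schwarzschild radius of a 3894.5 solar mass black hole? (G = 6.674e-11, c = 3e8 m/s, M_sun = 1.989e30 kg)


M = 3894.5 * 1.989e30 kg = 7.7461605e+33 kg. rs = 2GM/c^2 = 2 * 6.674e-11 * 7.7461605e+33 / (3e8)^2 = 1.149e+07

1.149e+07 m


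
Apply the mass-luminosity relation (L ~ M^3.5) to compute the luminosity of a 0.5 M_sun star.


L/L_sun = (M/M_sun)^3.5 = 0.5^3.5 = 0.0884

0.0884 L_sun


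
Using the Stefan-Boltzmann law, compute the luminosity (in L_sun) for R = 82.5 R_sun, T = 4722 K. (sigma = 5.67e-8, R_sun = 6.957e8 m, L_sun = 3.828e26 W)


R = 82.5 * 6.957e8 m = 5.739525e+10 m. L = 4*pi*R^2*sigma*T^4 = 4*pi*(5.739525e+10)^2 * 5.67e-8 * 4722^4 = 1.166940621e+30 W. L/L_sun = 1.166940621e+30 / 3.828e26 = 3048.4342

3048.4342 L_sun


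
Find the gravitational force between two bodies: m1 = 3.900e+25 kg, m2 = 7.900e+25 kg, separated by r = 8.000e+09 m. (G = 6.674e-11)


F = G*m1*m2/r^2 = 6.674e-11 * 3.900e+25 * 7.900e+25 / (8.000e+09)^2 = 6.674e-11 * 3.081e+51 / 6.400e+19 = 3.213e+21

3.213e+21 N


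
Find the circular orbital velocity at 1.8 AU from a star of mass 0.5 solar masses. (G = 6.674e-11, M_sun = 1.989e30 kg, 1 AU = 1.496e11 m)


v = sqrt(GM/r) = sqrt(6.674e-11 * 9.945e+29 / 2.693e+11) = 15699.7756

15699.7756 m/s


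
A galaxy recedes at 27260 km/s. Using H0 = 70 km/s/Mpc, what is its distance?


d = v / H0 = 27260 / 70 = 389.4286

389.4286 Mpc


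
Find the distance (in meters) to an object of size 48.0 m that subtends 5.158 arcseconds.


D = size / theta_rad, theta_rad = 5.158 * pi/(180*3600) = 2.501e-05, D = 1.919e+06

1.919e+06 m


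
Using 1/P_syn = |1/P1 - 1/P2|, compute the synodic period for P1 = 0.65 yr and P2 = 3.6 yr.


1/P_syn = |1/P1 - 1/P2| = |1/0.65 - 1/3.6| => P_syn = 0.7932

0.7932 years


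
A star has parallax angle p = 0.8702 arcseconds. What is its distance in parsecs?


d = 1/p = 1/0.8702 = 1.1492

1.1492 pc


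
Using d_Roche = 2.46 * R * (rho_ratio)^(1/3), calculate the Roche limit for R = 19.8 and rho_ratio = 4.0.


d_Roche = 2.46 * 19.8 * 4.0^(1/3) = 77.3191

77.3191


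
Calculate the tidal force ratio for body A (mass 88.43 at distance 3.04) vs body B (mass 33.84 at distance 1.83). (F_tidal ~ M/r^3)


Ratio = (M1/r1^3) / (M2/r2^3) = (88.43/3.04^3) / (33.84/1.83^3) = 0.57

0.57


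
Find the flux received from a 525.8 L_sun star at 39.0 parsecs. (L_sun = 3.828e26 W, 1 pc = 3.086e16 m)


F = L / (4*pi*d^2) = 2.013e+29 / (4*pi*(1.204e+18)^2) = 1.106e-08

1.106e-08 W/m^2


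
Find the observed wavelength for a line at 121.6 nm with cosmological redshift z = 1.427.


lam_obs = lam_emit * (1 + z) = 121.6 * (1 + 1.427) = 295.1232

295.1232 nm


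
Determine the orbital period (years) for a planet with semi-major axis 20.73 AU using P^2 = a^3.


P = a^(3/2) = 20.73^1.5 = 94.3841

94.3841 years


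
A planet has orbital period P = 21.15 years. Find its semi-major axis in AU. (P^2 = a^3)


a = P^(2/3) = 21.15^(2/3) = 7.6479

7.6479 AU


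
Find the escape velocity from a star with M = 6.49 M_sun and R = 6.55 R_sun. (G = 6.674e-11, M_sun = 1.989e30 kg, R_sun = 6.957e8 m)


M = 6.49 * 1.989e30 kg = 1.290861e+31 kg; R = 6.55 * 6.957e8 m = 4.556835e+09 m. v_esc = sqrt(2GM/R) = sqrt(2 * 6.674e-11 * 1.290861e+31 / 4.556835e+09) = 614916.5576

614916.5576 m/s


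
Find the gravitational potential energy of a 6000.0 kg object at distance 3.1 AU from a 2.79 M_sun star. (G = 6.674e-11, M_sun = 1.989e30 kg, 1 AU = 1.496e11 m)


M = 2.79 * 1.989e30 kg = 5.54931e+30 kg; r = 3.1 AU * 1.496e11 m/AU = 4.6376e+11 m. U = -GM*m/r = -(6.674e-11 * 5.54931e+30 * 6000.0) / 4.6376e+11 = -4.792e+12

-4.792e+12 J


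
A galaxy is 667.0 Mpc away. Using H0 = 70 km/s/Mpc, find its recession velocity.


v = H0 * d = 70 * 667.0 = 46690.0

46690.0 km/s


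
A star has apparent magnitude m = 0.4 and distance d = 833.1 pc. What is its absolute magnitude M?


M = m - 5*log10(d) + 5 = 0.4 - 5*log10(833.1) + 5 = -9.2035

-9.2035


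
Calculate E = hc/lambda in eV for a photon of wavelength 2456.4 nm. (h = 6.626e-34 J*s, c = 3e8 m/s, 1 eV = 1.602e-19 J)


E = hc/lambda = 6.626e-34 * 3e8 / 2.456e-06 = 8.092e-20 J = 0.5051 eV

0.5051 eV


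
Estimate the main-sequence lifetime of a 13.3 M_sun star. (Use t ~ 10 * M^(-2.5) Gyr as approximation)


t = 10 * M^(-2.5) = 10 * 13.3^(-2.5) = 0.0155

0.0155 Gyr


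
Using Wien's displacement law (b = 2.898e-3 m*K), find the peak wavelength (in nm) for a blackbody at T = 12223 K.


lam_max = b / T = 2.898e-3 / 12223 = 2.371e-07 m = 237.094 nm

237.094 nm


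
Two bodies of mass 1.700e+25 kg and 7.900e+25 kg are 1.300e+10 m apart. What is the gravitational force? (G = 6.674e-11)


F = G*m1*m2/r^2 = 6.674e-11 * 1.700e+25 * 7.900e+25 / (1.300e+10)^2 = 6.674e-11 * 1.343e+51 / 1.690e+20 = 5.304e+20

5.304e+20 N


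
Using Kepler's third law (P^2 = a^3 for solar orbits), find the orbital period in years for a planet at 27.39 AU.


P = a^(3/2) = 27.39^1.5 = 143.3468

143.3468 years


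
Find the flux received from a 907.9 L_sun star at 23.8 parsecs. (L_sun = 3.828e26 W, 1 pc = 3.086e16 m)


F = L / (4*pi*d^2) = 3.475e+29 / (4*pi*(7.345e+17)^2) = 5.127e-08

5.127e-08 W/m^2


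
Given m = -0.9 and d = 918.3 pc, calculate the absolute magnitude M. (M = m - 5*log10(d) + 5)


M = m - 5*log10(d) + 5 = -0.9 - 5*log10(918.3) + 5 = -10.7149

-10.7149


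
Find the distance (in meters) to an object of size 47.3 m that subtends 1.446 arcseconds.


D = size / theta_rad, theta_rad = 1.446 * pi/(180*3600) = 7.010e-06, D = 6.747e+06

6.747e+06 m


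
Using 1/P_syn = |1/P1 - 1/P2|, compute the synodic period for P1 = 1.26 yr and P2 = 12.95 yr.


1/P_syn = |1/P1 - 1/P2| = |1/1.26 - 1/12.95| => P_syn = 1.3958

1.3958 years


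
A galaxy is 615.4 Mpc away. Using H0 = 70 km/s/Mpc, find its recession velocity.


v = H0 * d = 70 * 615.4 = 43078.0

43078.0 km/s


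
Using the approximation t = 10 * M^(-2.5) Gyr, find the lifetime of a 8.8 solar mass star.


t = 10 * M^(-2.5) = 10 * 8.8^(-2.5) = 0.0435

0.0435 Gyr


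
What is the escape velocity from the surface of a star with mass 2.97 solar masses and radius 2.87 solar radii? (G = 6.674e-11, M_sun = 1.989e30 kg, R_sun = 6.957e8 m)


M = 2.97 * 1.989e30 kg = 5.90733e+30 kg; R = 2.87 * 6.957e8 m = 1.996659e+09 m. v_esc = sqrt(2GM/R) = sqrt(2 * 6.674e-11 * 5.90733e+30 / 1.996659e+09) = 628422.5565

628422.5565 m/s


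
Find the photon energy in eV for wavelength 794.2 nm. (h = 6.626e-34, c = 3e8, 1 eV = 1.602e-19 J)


E = hc/lambda = 6.626e-34 * 3e8 / 7.942e-07 = 2.503e-19 J = 1.5624 eV

1.5624 eV


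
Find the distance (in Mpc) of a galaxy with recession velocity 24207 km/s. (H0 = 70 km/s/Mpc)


d = v / H0 = 24207 / 70 = 345.8143

345.8143 Mpc


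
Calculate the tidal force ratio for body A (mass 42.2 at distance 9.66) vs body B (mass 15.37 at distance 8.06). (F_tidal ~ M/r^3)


Ratio = (M1/r1^3) / (M2/r2^3) = (42.2/9.66^3) / (15.37/8.06^3) = 1.5948

1.5948


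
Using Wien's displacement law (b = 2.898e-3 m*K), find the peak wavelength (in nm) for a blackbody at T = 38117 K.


lam_max = b / T = 2.898e-3 / 38117 = 7.603e-08 m = 76.0291 nm

76.0291 nm


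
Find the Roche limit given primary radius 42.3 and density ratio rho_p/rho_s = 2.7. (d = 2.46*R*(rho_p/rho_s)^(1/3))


d_Roche = 2.46 * 42.3 * 2.7^(1/3) = 144.8983

144.8983


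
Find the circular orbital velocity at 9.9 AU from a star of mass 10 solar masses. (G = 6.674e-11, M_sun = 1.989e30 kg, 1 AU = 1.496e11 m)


v = sqrt(GM/r) = sqrt(6.674e-11 * 1.989e+31 / 1.481e+12) = 29938.2974

29938.2974 m/s


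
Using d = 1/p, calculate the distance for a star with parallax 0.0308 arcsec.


d = 1/p = 1/0.0308 = 32.4675

32.4675 pc


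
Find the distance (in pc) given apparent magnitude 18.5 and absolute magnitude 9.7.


d = 10^((m - M + 5)/5) = 10^((18.5 - 9.7 + 5)/5) = 575.4399

575.4399 pc


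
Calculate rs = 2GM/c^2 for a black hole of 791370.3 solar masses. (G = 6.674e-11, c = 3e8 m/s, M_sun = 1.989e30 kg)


M = 791370.3 * 1.989e30 kg = 1.574035527e+36 kg. rs = 2GM/c^2 = 2 * 6.674e-11 * 1.574035527e+36 / (3e8)^2 = 2.334e+09

2.334e+09 m


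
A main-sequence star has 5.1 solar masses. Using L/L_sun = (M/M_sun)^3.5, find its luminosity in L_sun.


L/L_sun = (M/M_sun)^3.5 = 5.1^3.5 = 299.5681

299.5681 L_sun


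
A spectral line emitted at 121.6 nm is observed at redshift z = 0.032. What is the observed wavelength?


lam_obs = lam_emit * (1 + z) = 121.6 * (1 + 0.032) = 125.4912

125.4912 nm


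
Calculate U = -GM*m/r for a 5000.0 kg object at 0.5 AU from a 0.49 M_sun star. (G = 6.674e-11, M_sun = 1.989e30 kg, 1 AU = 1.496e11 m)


M = 0.49 * 1.989e30 kg = 9.7461e+29 kg; r = 0.5 AU * 1.496e11 m/AU = 7.48e+10 m. U = -GM*m/r = -(6.674e-11 * 9.7461e+29 * 5000.0) / 7.48e+10 = -4.348e+12

-4.348e+12 J


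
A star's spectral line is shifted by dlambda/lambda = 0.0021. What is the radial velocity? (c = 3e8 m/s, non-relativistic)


v = (dlambda/lambda) * c = 0.0021 * 3e8 = 630000.0

630000.0 m/s


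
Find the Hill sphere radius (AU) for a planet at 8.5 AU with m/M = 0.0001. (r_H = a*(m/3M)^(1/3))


r_H = a * (m/3M)^(1/3) = 8.5 * (0.0001/3)^(1/3) = 0.2736

0.2736 AU


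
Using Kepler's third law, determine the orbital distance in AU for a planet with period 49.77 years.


a = P^(2/3) = 49.77^(2/3) = 13.5304

13.5304 AU


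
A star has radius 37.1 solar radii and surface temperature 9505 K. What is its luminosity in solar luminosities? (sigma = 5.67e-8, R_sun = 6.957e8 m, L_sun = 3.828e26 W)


R = 37.1 * 6.957e8 m = 2.581047e+10 m. L = 4*pi*R^2*sigma*T^4 = 4*pi*(2.581047e+10)^2 * 5.67e-8 * 9505^4 = 3.874299885e+30 W. L/L_sun = 3.874299885e+30 / 3.828e26 = 10120.9506

10120.9506 L_sun


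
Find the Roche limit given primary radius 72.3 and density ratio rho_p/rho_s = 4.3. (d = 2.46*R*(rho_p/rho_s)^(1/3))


d_Roche = 2.46 * 72.3 * 4.3^(1/3) = 289.2208

289.2208


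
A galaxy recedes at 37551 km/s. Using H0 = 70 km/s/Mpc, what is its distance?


d = v / H0 = 37551 / 70 = 536.4429

536.4429 Mpc


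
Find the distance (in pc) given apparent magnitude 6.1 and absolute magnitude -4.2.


d = 10^((m - M + 5)/5) = 10^((6.1 - -4.2 + 5)/5) = 1148.1536

1148.1536 pc


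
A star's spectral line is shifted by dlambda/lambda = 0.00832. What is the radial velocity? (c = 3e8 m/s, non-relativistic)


v = (dlambda/lambda) * c = 0.00832 * 3e8 = 2.496e+06

2.496e+06 m/s


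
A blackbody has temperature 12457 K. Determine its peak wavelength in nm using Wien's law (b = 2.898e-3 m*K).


lam_max = b / T = 2.898e-3 / 12457 = 2.326e-07 m = 232.6403 nm

232.6403 nm


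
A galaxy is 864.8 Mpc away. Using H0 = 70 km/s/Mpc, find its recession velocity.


v = H0 * d = 70 * 864.8 = 60536.0

60536.0 km/s


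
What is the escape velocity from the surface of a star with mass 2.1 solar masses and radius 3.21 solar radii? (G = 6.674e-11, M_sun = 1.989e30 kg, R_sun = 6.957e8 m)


M = 2.1 * 1.989e30 kg = 4.1769e+30 kg; R = 3.21 * 6.957e8 m = 2.233197e+09 m. v_esc = sqrt(2GM/R) = sqrt(2 * 6.674e-11 * 4.1769e+30 / 2.233197e+09) = 499656.5904

499656.5904 m/s


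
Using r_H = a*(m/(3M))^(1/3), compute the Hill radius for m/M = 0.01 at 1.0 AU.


r_H = a * (m/3M)^(1/3) = 1.0 * (0.01/3)^(1/3) = 0.1494

0.1494 AU


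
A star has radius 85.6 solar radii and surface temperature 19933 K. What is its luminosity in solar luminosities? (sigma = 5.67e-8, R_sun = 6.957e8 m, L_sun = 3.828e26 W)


R = 85.6 * 6.957e8 m = 5.955192e+10 m. L = 4*pi*R^2*sigma*T^4 = 4*pi*(5.955192e+10)^2 * 5.67e-8 * 19933^4 = 3.98910186e+32 W. L/L_sun = 3.98910186e+32 / 3.828e26 = 1.042e+06

1.042e+06 L_sun


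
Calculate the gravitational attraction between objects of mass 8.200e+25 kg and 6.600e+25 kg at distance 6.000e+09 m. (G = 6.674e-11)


F = G*m1*m2/r^2 = 6.674e-11 * 8.200e+25 * 6.600e+25 / (6.000e+09)^2 = 6.674e-11 * 5.412e+51 / 3.600e+19 = 1.003e+22

1.003e+22 N


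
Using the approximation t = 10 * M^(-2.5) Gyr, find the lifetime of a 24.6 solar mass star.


t = 10 * M^(-2.5) = 10 * 24.6^(-2.5) = 0.0033

0.0033 Gyr


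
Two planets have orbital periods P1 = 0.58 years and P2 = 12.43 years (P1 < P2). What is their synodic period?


1/P_syn = |1/P1 - 1/P2| = |1/0.58 - 1/12.43| => P_syn = 0.6084

0.6084 years


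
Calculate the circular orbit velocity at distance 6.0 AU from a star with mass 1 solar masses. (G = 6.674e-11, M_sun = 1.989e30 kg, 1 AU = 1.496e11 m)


v = sqrt(GM/r) = sqrt(6.674e-11 * 1.989e+30 / 8.976e+11) = 12160.9939

12160.9939 m/s


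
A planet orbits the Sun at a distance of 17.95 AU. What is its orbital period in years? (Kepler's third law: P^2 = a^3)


P = a^(3/2) = 17.95^1.5 = 76.0496

76.0496 years


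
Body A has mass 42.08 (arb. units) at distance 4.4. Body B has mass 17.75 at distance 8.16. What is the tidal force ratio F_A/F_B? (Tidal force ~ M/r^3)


Ratio = (M1/r1^3) / (M2/r2^3) = (42.08/4.4^3) / (17.75/8.16^3) = 15.1213

15.1213


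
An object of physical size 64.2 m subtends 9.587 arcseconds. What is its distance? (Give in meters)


D = size / theta_rad, theta_rad = 9.587 * pi/(180*3600) = 4.648e-05, D = 1.381e+06

1.381e+06 m


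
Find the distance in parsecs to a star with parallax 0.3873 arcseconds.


d = 1/p = 1/0.3873 = 2.582

2.582 pc


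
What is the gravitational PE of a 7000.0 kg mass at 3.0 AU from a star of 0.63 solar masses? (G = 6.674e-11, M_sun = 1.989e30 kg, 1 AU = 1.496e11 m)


M = 0.63 * 1.989e30 kg = 1.25307e+30 kg; r = 3.0 AU * 1.496e11 m/AU = 4.488e+11 m. U = -GM*m/r = -(6.674e-11 * 1.25307e+30 * 7000.0) / 4.488e+11 = -1.304e+12

-1.304e+12 J


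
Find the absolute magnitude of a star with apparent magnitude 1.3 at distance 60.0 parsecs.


M = m - 5*log10(d) + 5 = 1.3 - 5*log10(60.0) + 5 = -2.5908

-2.5908


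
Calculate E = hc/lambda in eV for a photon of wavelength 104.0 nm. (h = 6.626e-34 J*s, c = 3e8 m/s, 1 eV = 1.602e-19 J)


E = hc/lambda = 6.626e-34 * 3e8 / 1.040e-07 = 1.911e-18 J = 11.931 eV

11.931 eV


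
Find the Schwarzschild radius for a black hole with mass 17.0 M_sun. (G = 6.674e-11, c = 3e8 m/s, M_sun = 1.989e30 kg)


M = 17.0 * 1.989e30 kg = 3.3813e+31 kg. rs = 2GM/c^2 = 2 * 6.674e-11 * 3.3813e+31 / (3e8)^2 = 50148.436

50148.436 m


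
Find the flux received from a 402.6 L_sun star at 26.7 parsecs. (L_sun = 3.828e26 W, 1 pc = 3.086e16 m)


F = L / (4*pi*d^2) = 1.541e+29 / (4*pi*(8.240e+17)^2) = 1.806e-08

1.806e-08 W/m^2


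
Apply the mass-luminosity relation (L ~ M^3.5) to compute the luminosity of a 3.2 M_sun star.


L/L_sun = (M/M_sun)^3.5 = 3.2^3.5 = 58.6172

58.6172 L_sun


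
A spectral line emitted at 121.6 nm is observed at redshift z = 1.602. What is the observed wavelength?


lam_obs = lam_emit * (1 + z) = 121.6 * (1 + 1.602) = 316.4032

316.4032 nm


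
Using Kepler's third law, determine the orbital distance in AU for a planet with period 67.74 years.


a = P^(2/3) = 67.74^(2/3) = 16.6174

16.6174 AU


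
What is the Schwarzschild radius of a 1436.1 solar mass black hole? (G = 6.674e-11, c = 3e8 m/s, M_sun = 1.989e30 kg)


M = 1436.1 * 1.989e30 kg = 2.8564029e+33 kg. rs = 2GM/c^2 = 2 * 6.674e-11 * 2.8564029e+33 / (3e8)^2 = 4.236e+06

4.236e+06 m


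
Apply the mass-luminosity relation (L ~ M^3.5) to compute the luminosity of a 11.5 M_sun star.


L/L_sun = (M/M_sun)^3.5 = 11.5^3.5 = 5157.5381

5157.5381 L_sun


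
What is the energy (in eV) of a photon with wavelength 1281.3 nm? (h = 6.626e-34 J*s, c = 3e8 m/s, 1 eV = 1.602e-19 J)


E = hc/lambda = 6.626e-34 * 3e8 / 1.281e-06 = 1.551e-19 J = 0.9684 eV

0.9684 eV


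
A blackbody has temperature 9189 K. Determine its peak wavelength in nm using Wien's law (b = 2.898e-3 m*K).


lam_max = b / T = 2.898e-3 / 9189 = 3.154e-07 m = 315.3771 nm

315.3771 nm


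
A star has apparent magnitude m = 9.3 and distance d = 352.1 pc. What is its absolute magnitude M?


M = m - 5*log10(d) + 5 = 9.3 - 5*log10(352.1) + 5 = 1.5667

1.5667


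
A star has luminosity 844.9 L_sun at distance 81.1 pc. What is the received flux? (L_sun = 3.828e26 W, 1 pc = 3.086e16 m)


F = L / (4*pi*d^2) = 3.234e+29 / (4*pi*(2.503e+18)^2) = 4.109e-09

4.109e-09 W/m^2


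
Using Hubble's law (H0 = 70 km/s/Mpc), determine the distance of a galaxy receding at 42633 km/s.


d = v / H0 = 42633 / 70 = 609.0429

609.0429 Mpc


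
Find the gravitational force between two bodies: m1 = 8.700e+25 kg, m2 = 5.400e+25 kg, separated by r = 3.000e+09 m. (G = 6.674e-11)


F = G*m1*m2/r^2 = 6.674e-11 * 8.700e+25 * 5.400e+25 / (3.000e+09)^2 = 6.674e-11 * 4.698e+51 / 9.000e+18 = 3.484e+22

3.484e+22 N


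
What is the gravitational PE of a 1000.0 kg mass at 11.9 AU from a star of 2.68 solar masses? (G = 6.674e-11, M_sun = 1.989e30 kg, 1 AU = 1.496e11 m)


M = 2.68 * 1.989e30 kg = 5.33052e+30 kg; r = 11.9 AU * 1.496e11 m/AU = 1.78024e+12 m. U = -GM*m/r = -(6.674e-11 * 5.33052e+30 * 1000.0) / 1.78024e+12 = -1.998e+11

-1.998e+11 J


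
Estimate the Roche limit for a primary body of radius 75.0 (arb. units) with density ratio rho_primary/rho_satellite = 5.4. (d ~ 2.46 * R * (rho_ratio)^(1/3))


d_Roche = 2.46 * 75.0 * 5.4^(1/3) = 323.6888

323.6888


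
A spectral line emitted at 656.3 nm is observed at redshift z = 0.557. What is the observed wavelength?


lam_obs = lam_emit * (1 + z) = 656.3 * (1 + 0.557) = 1021.8591

1021.8591 nm


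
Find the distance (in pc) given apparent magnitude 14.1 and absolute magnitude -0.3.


d = 10^((m - M + 5)/5) = 10^((14.1 - -0.3 + 5)/5) = 7585.7758

7585.7758 pc


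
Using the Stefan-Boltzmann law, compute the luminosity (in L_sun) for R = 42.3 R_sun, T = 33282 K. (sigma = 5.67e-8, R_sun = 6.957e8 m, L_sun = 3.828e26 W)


R = 42.3 * 6.957e8 m = 2.942811e+10 m. L = 4*pi*R^2*sigma*T^4 = 4*pi*(2.942811e+10)^2 * 5.67e-8 * 33282^4 = 7.571036317e+32 W. L/L_sun = 7.571036317e+32 / 3.828e26 = 1.978e+06

1.978e+06 L_sun


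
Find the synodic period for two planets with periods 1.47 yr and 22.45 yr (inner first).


1/P_syn = |1/P1 - 1/P2| = |1/1.47 - 1/22.45| => P_syn = 1.573

1.573 years


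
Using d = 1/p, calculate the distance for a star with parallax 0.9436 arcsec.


d = 1/p = 1/0.9436 = 1.0598

1.0598 pc


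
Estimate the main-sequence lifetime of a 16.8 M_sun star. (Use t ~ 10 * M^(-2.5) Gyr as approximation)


t = 10 * M^(-2.5) = 10 * 16.8^(-2.5) = 0.0086

0.0086 Gyr


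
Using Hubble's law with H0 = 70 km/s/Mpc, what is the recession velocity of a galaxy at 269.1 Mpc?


v = H0 * d = 70 * 269.1 = 18837.0

18837.0 km/s


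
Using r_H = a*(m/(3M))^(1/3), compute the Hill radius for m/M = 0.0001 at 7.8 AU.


r_H = a * (m/3M)^(1/3) = 7.8 * (0.0001/3)^(1/3) = 0.251

0.251 AU


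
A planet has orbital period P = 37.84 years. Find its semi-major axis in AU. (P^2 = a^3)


a = P^(2/3) = 37.84^(2/3) = 11.2711

11.2711 AU


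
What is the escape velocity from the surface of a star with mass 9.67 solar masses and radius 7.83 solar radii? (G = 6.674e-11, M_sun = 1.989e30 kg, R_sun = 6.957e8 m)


M = 9.67 * 1.989e30 kg = 1.923363e+31 kg; R = 7.83 * 6.957e8 m = 5.447331e+09 m. v_esc = sqrt(2GM/R) = sqrt(2 * 6.674e-11 * 1.923363e+31 / 5.447331e+09) = 686509.9639

686509.9639 m/s


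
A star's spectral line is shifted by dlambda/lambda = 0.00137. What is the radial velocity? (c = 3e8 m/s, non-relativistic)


v = (dlambda/lambda) * c = 0.00137 * 3e8 = 411000.0

411000.0 m/s


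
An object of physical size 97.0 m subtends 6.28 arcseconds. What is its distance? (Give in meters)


D = size / theta_rad, theta_rad = 6.28 * pi/(180*3600) = 3.045e-05, D = 3.186e+06

3.186e+06 m
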